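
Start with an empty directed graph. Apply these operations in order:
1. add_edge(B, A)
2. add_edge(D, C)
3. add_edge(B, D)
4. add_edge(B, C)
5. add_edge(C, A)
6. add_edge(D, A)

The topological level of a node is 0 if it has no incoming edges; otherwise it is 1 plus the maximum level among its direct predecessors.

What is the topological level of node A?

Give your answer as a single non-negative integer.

Answer: 3

Derivation:
Op 1: add_edge(B, A). Edges now: 1
Op 2: add_edge(D, C). Edges now: 2
Op 3: add_edge(B, D). Edges now: 3
Op 4: add_edge(B, C). Edges now: 4
Op 5: add_edge(C, A). Edges now: 5
Op 6: add_edge(D, A). Edges now: 6
Compute levels (Kahn BFS):
  sources (in-degree 0): B
  process B: level=0
    B->A: in-degree(A)=2, level(A)>=1
    B->C: in-degree(C)=1, level(C)>=1
    B->D: in-degree(D)=0, level(D)=1, enqueue
  process D: level=1
    D->A: in-degree(A)=1, level(A)>=2
    D->C: in-degree(C)=0, level(C)=2, enqueue
  process C: level=2
    C->A: in-degree(A)=0, level(A)=3, enqueue
  process A: level=3
All levels: A:3, B:0, C:2, D:1
level(A) = 3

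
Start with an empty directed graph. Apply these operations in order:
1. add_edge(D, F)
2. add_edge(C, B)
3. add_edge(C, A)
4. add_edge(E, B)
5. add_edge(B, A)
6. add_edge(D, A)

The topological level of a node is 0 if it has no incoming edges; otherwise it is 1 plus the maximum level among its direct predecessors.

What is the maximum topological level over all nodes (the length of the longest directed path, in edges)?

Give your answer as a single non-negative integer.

Op 1: add_edge(D, F). Edges now: 1
Op 2: add_edge(C, B). Edges now: 2
Op 3: add_edge(C, A). Edges now: 3
Op 4: add_edge(E, B). Edges now: 4
Op 5: add_edge(B, A). Edges now: 5
Op 6: add_edge(D, A). Edges now: 6
Compute levels (Kahn BFS):
  sources (in-degree 0): C, D, E
  process C: level=0
    C->A: in-degree(A)=2, level(A)>=1
    C->B: in-degree(B)=1, level(B)>=1
  process D: level=0
    D->A: in-degree(A)=1, level(A)>=1
    D->F: in-degree(F)=0, level(F)=1, enqueue
  process E: level=0
    E->B: in-degree(B)=0, level(B)=1, enqueue
  process F: level=1
  process B: level=1
    B->A: in-degree(A)=0, level(A)=2, enqueue
  process A: level=2
All levels: A:2, B:1, C:0, D:0, E:0, F:1
max level = 2

Answer: 2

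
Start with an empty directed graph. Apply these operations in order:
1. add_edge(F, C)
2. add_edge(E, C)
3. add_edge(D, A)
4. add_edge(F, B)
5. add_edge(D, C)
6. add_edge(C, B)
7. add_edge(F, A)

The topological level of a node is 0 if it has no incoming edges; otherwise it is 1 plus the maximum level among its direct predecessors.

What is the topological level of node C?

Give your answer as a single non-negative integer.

Answer: 1

Derivation:
Op 1: add_edge(F, C). Edges now: 1
Op 2: add_edge(E, C). Edges now: 2
Op 3: add_edge(D, A). Edges now: 3
Op 4: add_edge(F, B). Edges now: 4
Op 5: add_edge(D, C). Edges now: 5
Op 6: add_edge(C, B). Edges now: 6
Op 7: add_edge(F, A). Edges now: 7
Compute levels (Kahn BFS):
  sources (in-degree 0): D, E, F
  process D: level=0
    D->A: in-degree(A)=1, level(A)>=1
    D->C: in-degree(C)=2, level(C)>=1
  process E: level=0
    E->C: in-degree(C)=1, level(C)>=1
  process F: level=0
    F->A: in-degree(A)=0, level(A)=1, enqueue
    F->B: in-degree(B)=1, level(B)>=1
    F->C: in-degree(C)=0, level(C)=1, enqueue
  process A: level=1
  process C: level=1
    C->B: in-degree(B)=0, level(B)=2, enqueue
  process B: level=2
All levels: A:1, B:2, C:1, D:0, E:0, F:0
level(C) = 1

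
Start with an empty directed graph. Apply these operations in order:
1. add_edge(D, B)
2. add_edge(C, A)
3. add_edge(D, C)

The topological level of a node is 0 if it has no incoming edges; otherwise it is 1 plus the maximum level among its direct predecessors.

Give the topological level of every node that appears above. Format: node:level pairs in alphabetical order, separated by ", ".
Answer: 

Answer: A:2, B:1, C:1, D:0

Derivation:
Op 1: add_edge(D, B). Edges now: 1
Op 2: add_edge(C, A). Edges now: 2
Op 3: add_edge(D, C). Edges now: 3
Compute levels (Kahn BFS):
  sources (in-degree 0): D
  process D: level=0
    D->B: in-degree(B)=0, level(B)=1, enqueue
    D->C: in-degree(C)=0, level(C)=1, enqueue
  process B: level=1
  process C: level=1
    C->A: in-degree(A)=0, level(A)=2, enqueue
  process A: level=2
All levels: A:2, B:1, C:1, D:0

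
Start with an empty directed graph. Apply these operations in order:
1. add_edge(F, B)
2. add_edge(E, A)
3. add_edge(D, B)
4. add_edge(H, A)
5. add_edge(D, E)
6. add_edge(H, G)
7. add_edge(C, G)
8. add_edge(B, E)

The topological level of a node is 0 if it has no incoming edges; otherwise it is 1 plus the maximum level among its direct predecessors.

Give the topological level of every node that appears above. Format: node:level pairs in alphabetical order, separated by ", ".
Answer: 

Answer: A:3, B:1, C:0, D:0, E:2, F:0, G:1, H:0

Derivation:
Op 1: add_edge(F, B). Edges now: 1
Op 2: add_edge(E, A). Edges now: 2
Op 3: add_edge(D, B). Edges now: 3
Op 4: add_edge(H, A). Edges now: 4
Op 5: add_edge(D, E). Edges now: 5
Op 6: add_edge(H, G). Edges now: 6
Op 7: add_edge(C, G). Edges now: 7
Op 8: add_edge(B, E). Edges now: 8
Compute levels (Kahn BFS):
  sources (in-degree 0): C, D, F, H
  process C: level=0
    C->G: in-degree(G)=1, level(G)>=1
  process D: level=0
    D->B: in-degree(B)=1, level(B)>=1
    D->E: in-degree(E)=1, level(E)>=1
  process F: level=0
    F->B: in-degree(B)=0, level(B)=1, enqueue
  process H: level=0
    H->A: in-degree(A)=1, level(A)>=1
    H->G: in-degree(G)=0, level(G)=1, enqueue
  process B: level=1
    B->E: in-degree(E)=0, level(E)=2, enqueue
  process G: level=1
  process E: level=2
    E->A: in-degree(A)=0, level(A)=3, enqueue
  process A: level=3
All levels: A:3, B:1, C:0, D:0, E:2, F:0, G:1, H:0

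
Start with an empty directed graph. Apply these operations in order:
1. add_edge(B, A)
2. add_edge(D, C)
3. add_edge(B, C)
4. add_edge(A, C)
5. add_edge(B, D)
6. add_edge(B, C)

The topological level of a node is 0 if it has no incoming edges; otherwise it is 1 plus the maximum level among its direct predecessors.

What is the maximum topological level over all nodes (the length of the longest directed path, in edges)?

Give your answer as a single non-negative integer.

Op 1: add_edge(B, A). Edges now: 1
Op 2: add_edge(D, C). Edges now: 2
Op 3: add_edge(B, C). Edges now: 3
Op 4: add_edge(A, C). Edges now: 4
Op 5: add_edge(B, D). Edges now: 5
Op 6: add_edge(B, C) (duplicate, no change). Edges now: 5
Compute levels (Kahn BFS):
  sources (in-degree 0): B
  process B: level=0
    B->A: in-degree(A)=0, level(A)=1, enqueue
    B->C: in-degree(C)=2, level(C)>=1
    B->D: in-degree(D)=0, level(D)=1, enqueue
  process A: level=1
    A->C: in-degree(C)=1, level(C)>=2
  process D: level=1
    D->C: in-degree(C)=0, level(C)=2, enqueue
  process C: level=2
All levels: A:1, B:0, C:2, D:1
max level = 2

Answer: 2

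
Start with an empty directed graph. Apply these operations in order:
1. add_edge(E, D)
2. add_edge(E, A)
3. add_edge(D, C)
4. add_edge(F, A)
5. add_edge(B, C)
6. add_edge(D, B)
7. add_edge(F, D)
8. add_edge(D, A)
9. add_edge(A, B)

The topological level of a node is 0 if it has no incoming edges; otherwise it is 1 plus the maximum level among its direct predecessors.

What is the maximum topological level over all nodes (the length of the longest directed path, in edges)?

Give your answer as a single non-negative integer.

Answer: 4

Derivation:
Op 1: add_edge(E, D). Edges now: 1
Op 2: add_edge(E, A). Edges now: 2
Op 3: add_edge(D, C). Edges now: 3
Op 4: add_edge(F, A). Edges now: 4
Op 5: add_edge(B, C). Edges now: 5
Op 6: add_edge(D, B). Edges now: 6
Op 7: add_edge(F, D). Edges now: 7
Op 8: add_edge(D, A). Edges now: 8
Op 9: add_edge(A, B). Edges now: 9
Compute levels (Kahn BFS):
  sources (in-degree 0): E, F
  process E: level=0
    E->A: in-degree(A)=2, level(A)>=1
    E->D: in-degree(D)=1, level(D)>=1
  process F: level=0
    F->A: in-degree(A)=1, level(A)>=1
    F->D: in-degree(D)=0, level(D)=1, enqueue
  process D: level=1
    D->A: in-degree(A)=0, level(A)=2, enqueue
    D->B: in-degree(B)=1, level(B)>=2
    D->C: in-degree(C)=1, level(C)>=2
  process A: level=2
    A->B: in-degree(B)=0, level(B)=3, enqueue
  process B: level=3
    B->C: in-degree(C)=0, level(C)=4, enqueue
  process C: level=4
All levels: A:2, B:3, C:4, D:1, E:0, F:0
max level = 4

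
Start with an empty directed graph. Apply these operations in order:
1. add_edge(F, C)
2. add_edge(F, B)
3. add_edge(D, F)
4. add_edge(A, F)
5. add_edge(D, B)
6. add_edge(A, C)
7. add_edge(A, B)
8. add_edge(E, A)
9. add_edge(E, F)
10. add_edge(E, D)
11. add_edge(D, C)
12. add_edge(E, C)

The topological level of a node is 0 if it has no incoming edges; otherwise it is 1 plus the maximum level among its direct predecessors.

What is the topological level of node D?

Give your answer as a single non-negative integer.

Answer: 1

Derivation:
Op 1: add_edge(F, C). Edges now: 1
Op 2: add_edge(F, B). Edges now: 2
Op 3: add_edge(D, F). Edges now: 3
Op 4: add_edge(A, F). Edges now: 4
Op 5: add_edge(D, B). Edges now: 5
Op 6: add_edge(A, C). Edges now: 6
Op 7: add_edge(A, B). Edges now: 7
Op 8: add_edge(E, A). Edges now: 8
Op 9: add_edge(E, F). Edges now: 9
Op 10: add_edge(E, D). Edges now: 10
Op 11: add_edge(D, C). Edges now: 11
Op 12: add_edge(E, C). Edges now: 12
Compute levels (Kahn BFS):
  sources (in-degree 0): E
  process E: level=0
    E->A: in-degree(A)=0, level(A)=1, enqueue
    E->C: in-degree(C)=3, level(C)>=1
    E->D: in-degree(D)=0, level(D)=1, enqueue
    E->F: in-degree(F)=2, level(F)>=1
  process A: level=1
    A->B: in-degree(B)=2, level(B)>=2
    A->C: in-degree(C)=2, level(C)>=2
    A->F: in-degree(F)=1, level(F)>=2
  process D: level=1
    D->B: in-degree(B)=1, level(B)>=2
    D->C: in-degree(C)=1, level(C)>=2
    D->F: in-degree(F)=0, level(F)=2, enqueue
  process F: level=2
    F->B: in-degree(B)=0, level(B)=3, enqueue
    F->C: in-degree(C)=0, level(C)=3, enqueue
  process B: level=3
  process C: level=3
All levels: A:1, B:3, C:3, D:1, E:0, F:2
level(D) = 1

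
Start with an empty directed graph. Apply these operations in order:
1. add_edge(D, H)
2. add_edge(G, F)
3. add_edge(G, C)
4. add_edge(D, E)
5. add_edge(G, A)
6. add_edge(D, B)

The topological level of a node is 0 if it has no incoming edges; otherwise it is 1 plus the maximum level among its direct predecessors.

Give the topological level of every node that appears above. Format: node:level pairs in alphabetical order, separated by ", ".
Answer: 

Answer: A:1, B:1, C:1, D:0, E:1, F:1, G:0, H:1

Derivation:
Op 1: add_edge(D, H). Edges now: 1
Op 2: add_edge(G, F). Edges now: 2
Op 3: add_edge(G, C). Edges now: 3
Op 4: add_edge(D, E). Edges now: 4
Op 5: add_edge(G, A). Edges now: 5
Op 6: add_edge(D, B). Edges now: 6
Compute levels (Kahn BFS):
  sources (in-degree 0): D, G
  process D: level=0
    D->B: in-degree(B)=0, level(B)=1, enqueue
    D->E: in-degree(E)=0, level(E)=1, enqueue
    D->H: in-degree(H)=0, level(H)=1, enqueue
  process G: level=0
    G->A: in-degree(A)=0, level(A)=1, enqueue
    G->C: in-degree(C)=0, level(C)=1, enqueue
    G->F: in-degree(F)=0, level(F)=1, enqueue
  process B: level=1
  process E: level=1
  process H: level=1
  process A: level=1
  process C: level=1
  process F: level=1
All levels: A:1, B:1, C:1, D:0, E:1, F:1, G:0, H:1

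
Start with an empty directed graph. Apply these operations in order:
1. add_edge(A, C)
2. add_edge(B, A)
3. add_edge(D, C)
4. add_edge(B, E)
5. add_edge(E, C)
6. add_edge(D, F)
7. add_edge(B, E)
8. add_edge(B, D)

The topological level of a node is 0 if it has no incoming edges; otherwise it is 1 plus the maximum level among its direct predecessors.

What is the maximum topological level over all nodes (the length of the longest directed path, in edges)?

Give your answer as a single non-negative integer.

Answer: 2

Derivation:
Op 1: add_edge(A, C). Edges now: 1
Op 2: add_edge(B, A). Edges now: 2
Op 3: add_edge(D, C). Edges now: 3
Op 4: add_edge(B, E). Edges now: 4
Op 5: add_edge(E, C). Edges now: 5
Op 6: add_edge(D, F). Edges now: 6
Op 7: add_edge(B, E) (duplicate, no change). Edges now: 6
Op 8: add_edge(B, D). Edges now: 7
Compute levels (Kahn BFS):
  sources (in-degree 0): B
  process B: level=0
    B->A: in-degree(A)=0, level(A)=1, enqueue
    B->D: in-degree(D)=0, level(D)=1, enqueue
    B->E: in-degree(E)=0, level(E)=1, enqueue
  process A: level=1
    A->C: in-degree(C)=2, level(C)>=2
  process D: level=1
    D->C: in-degree(C)=1, level(C)>=2
    D->F: in-degree(F)=0, level(F)=2, enqueue
  process E: level=1
    E->C: in-degree(C)=0, level(C)=2, enqueue
  process F: level=2
  process C: level=2
All levels: A:1, B:0, C:2, D:1, E:1, F:2
max level = 2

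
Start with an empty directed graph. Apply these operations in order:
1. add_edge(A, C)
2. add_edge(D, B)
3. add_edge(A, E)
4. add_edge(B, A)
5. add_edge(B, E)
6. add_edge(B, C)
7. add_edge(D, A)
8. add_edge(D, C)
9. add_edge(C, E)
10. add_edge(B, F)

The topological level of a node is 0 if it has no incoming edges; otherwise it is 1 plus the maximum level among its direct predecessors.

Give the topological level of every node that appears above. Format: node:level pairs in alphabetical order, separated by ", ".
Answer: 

Answer: A:2, B:1, C:3, D:0, E:4, F:2

Derivation:
Op 1: add_edge(A, C). Edges now: 1
Op 2: add_edge(D, B). Edges now: 2
Op 3: add_edge(A, E). Edges now: 3
Op 4: add_edge(B, A). Edges now: 4
Op 5: add_edge(B, E). Edges now: 5
Op 6: add_edge(B, C). Edges now: 6
Op 7: add_edge(D, A). Edges now: 7
Op 8: add_edge(D, C). Edges now: 8
Op 9: add_edge(C, E). Edges now: 9
Op 10: add_edge(B, F). Edges now: 10
Compute levels (Kahn BFS):
  sources (in-degree 0): D
  process D: level=0
    D->A: in-degree(A)=1, level(A)>=1
    D->B: in-degree(B)=0, level(B)=1, enqueue
    D->C: in-degree(C)=2, level(C)>=1
  process B: level=1
    B->A: in-degree(A)=0, level(A)=2, enqueue
    B->C: in-degree(C)=1, level(C)>=2
    B->E: in-degree(E)=2, level(E)>=2
    B->F: in-degree(F)=0, level(F)=2, enqueue
  process A: level=2
    A->C: in-degree(C)=0, level(C)=3, enqueue
    A->E: in-degree(E)=1, level(E)>=3
  process F: level=2
  process C: level=3
    C->E: in-degree(E)=0, level(E)=4, enqueue
  process E: level=4
All levels: A:2, B:1, C:3, D:0, E:4, F:2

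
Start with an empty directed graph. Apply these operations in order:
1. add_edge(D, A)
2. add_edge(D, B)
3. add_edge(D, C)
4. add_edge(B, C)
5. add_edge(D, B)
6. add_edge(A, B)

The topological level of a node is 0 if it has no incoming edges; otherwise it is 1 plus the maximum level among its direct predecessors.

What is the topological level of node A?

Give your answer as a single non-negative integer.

Op 1: add_edge(D, A). Edges now: 1
Op 2: add_edge(D, B). Edges now: 2
Op 3: add_edge(D, C). Edges now: 3
Op 4: add_edge(B, C). Edges now: 4
Op 5: add_edge(D, B) (duplicate, no change). Edges now: 4
Op 6: add_edge(A, B). Edges now: 5
Compute levels (Kahn BFS):
  sources (in-degree 0): D
  process D: level=0
    D->A: in-degree(A)=0, level(A)=1, enqueue
    D->B: in-degree(B)=1, level(B)>=1
    D->C: in-degree(C)=1, level(C)>=1
  process A: level=1
    A->B: in-degree(B)=0, level(B)=2, enqueue
  process B: level=2
    B->C: in-degree(C)=0, level(C)=3, enqueue
  process C: level=3
All levels: A:1, B:2, C:3, D:0
level(A) = 1

Answer: 1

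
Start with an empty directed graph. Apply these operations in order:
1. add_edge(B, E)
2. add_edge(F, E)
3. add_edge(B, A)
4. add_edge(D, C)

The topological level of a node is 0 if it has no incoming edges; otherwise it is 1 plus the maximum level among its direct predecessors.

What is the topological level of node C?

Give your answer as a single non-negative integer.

Op 1: add_edge(B, E). Edges now: 1
Op 2: add_edge(F, E). Edges now: 2
Op 3: add_edge(B, A). Edges now: 3
Op 4: add_edge(D, C). Edges now: 4
Compute levels (Kahn BFS):
  sources (in-degree 0): B, D, F
  process B: level=0
    B->A: in-degree(A)=0, level(A)=1, enqueue
    B->E: in-degree(E)=1, level(E)>=1
  process D: level=0
    D->C: in-degree(C)=0, level(C)=1, enqueue
  process F: level=0
    F->E: in-degree(E)=0, level(E)=1, enqueue
  process A: level=1
  process C: level=1
  process E: level=1
All levels: A:1, B:0, C:1, D:0, E:1, F:0
level(C) = 1

Answer: 1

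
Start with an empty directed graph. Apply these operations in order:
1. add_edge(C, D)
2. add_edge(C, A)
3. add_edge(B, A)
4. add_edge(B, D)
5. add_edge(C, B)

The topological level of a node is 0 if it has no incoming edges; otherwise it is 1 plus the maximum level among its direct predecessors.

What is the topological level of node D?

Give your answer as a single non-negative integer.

Answer: 2

Derivation:
Op 1: add_edge(C, D). Edges now: 1
Op 2: add_edge(C, A). Edges now: 2
Op 3: add_edge(B, A). Edges now: 3
Op 4: add_edge(B, D). Edges now: 4
Op 5: add_edge(C, B). Edges now: 5
Compute levels (Kahn BFS):
  sources (in-degree 0): C
  process C: level=0
    C->A: in-degree(A)=1, level(A)>=1
    C->B: in-degree(B)=0, level(B)=1, enqueue
    C->D: in-degree(D)=1, level(D)>=1
  process B: level=1
    B->A: in-degree(A)=0, level(A)=2, enqueue
    B->D: in-degree(D)=0, level(D)=2, enqueue
  process A: level=2
  process D: level=2
All levels: A:2, B:1, C:0, D:2
level(D) = 2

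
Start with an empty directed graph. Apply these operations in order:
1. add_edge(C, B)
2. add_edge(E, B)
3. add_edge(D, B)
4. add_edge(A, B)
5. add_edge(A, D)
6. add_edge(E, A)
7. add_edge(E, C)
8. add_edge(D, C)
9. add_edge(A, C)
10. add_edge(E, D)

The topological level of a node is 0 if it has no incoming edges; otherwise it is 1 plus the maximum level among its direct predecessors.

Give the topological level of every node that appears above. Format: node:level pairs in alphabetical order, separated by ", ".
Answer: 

Answer: A:1, B:4, C:3, D:2, E:0

Derivation:
Op 1: add_edge(C, B). Edges now: 1
Op 2: add_edge(E, B). Edges now: 2
Op 3: add_edge(D, B). Edges now: 3
Op 4: add_edge(A, B). Edges now: 4
Op 5: add_edge(A, D). Edges now: 5
Op 6: add_edge(E, A). Edges now: 6
Op 7: add_edge(E, C). Edges now: 7
Op 8: add_edge(D, C). Edges now: 8
Op 9: add_edge(A, C). Edges now: 9
Op 10: add_edge(E, D). Edges now: 10
Compute levels (Kahn BFS):
  sources (in-degree 0): E
  process E: level=0
    E->A: in-degree(A)=0, level(A)=1, enqueue
    E->B: in-degree(B)=3, level(B)>=1
    E->C: in-degree(C)=2, level(C)>=1
    E->D: in-degree(D)=1, level(D)>=1
  process A: level=1
    A->B: in-degree(B)=2, level(B)>=2
    A->C: in-degree(C)=1, level(C)>=2
    A->D: in-degree(D)=0, level(D)=2, enqueue
  process D: level=2
    D->B: in-degree(B)=1, level(B)>=3
    D->C: in-degree(C)=0, level(C)=3, enqueue
  process C: level=3
    C->B: in-degree(B)=0, level(B)=4, enqueue
  process B: level=4
All levels: A:1, B:4, C:3, D:2, E:0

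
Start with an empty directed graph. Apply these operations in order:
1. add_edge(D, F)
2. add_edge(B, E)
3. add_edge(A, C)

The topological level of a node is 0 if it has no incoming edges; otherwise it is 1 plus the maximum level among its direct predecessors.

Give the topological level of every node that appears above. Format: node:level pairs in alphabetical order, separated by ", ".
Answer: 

Answer: A:0, B:0, C:1, D:0, E:1, F:1

Derivation:
Op 1: add_edge(D, F). Edges now: 1
Op 2: add_edge(B, E). Edges now: 2
Op 3: add_edge(A, C). Edges now: 3
Compute levels (Kahn BFS):
  sources (in-degree 0): A, B, D
  process A: level=0
    A->C: in-degree(C)=0, level(C)=1, enqueue
  process B: level=0
    B->E: in-degree(E)=0, level(E)=1, enqueue
  process D: level=0
    D->F: in-degree(F)=0, level(F)=1, enqueue
  process C: level=1
  process E: level=1
  process F: level=1
All levels: A:0, B:0, C:1, D:0, E:1, F:1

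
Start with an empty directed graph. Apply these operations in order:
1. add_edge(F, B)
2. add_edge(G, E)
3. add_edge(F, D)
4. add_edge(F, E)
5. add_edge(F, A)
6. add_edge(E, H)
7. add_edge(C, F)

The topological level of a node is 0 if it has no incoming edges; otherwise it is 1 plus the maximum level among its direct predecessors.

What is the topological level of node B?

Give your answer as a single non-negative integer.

Answer: 2

Derivation:
Op 1: add_edge(F, B). Edges now: 1
Op 2: add_edge(G, E). Edges now: 2
Op 3: add_edge(F, D). Edges now: 3
Op 4: add_edge(F, E). Edges now: 4
Op 5: add_edge(F, A). Edges now: 5
Op 6: add_edge(E, H). Edges now: 6
Op 7: add_edge(C, F). Edges now: 7
Compute levels (Kahn BFS):
  sources (in-degree 0): C, G
  process C: level=0
    C->F: in-degree(F)=0, level(F)=1, enqueue
  process G: level=0
    G->E: in-degree(E)=1, level(E)>=1
  process F: level=1
    F->A: in-degree(A)=0, level(A)=2, enqueue
    F->B: in-degree(B)=0, level(B)=2, enqueue
    F->D: in-degree(D)=0, level(D)=2, enqueue
    F->E: in-degree(E)=0, level(E)=2, enqueue
  process A: level=2
  process B: level=2
  process D: level=2
  process E: level=2
    E->H: in-degree(H)=0, level(H)=3, enqueue
  process H: level=3
All levels: A:2, B:2, C:0, D:2, E:2, F:1, G:0, H:3
level(B) = 2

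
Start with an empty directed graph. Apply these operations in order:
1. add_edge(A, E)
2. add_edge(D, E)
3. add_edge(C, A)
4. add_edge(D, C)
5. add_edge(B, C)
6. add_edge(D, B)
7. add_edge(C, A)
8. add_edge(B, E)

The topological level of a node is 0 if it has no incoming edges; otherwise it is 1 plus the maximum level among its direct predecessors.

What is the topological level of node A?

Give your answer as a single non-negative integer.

Answer: 3

Derivation:
Op 1: add_edge(A, E). Edges now: 1
Op 2: add_edge(D, E). Edges now: 2
Op 3: add_edge(C, A). Edges now: 3
Op 4: add_edge(D, C). Edges now: 4
Op 5: add_edge(B, C). Edges now: 5
Op 6: add_edge(D, B). Edges now: 6
Op 7: add_edge(C, A) (duplicate, no change). Edges now: 6
Op 8: add_edge(B, E). Edges now: 7
Compute levels (Kahn BFS):
  sources (in-degree 0): D
  process D: level=0
    D->B: in-degree(B)=0, level(B)=1, enqueue
    D->C: in-degree(C)=1, level(C)>=1
    D->E: in-degree(E)=2, level(E)>=1
  process B: level=1
    B->C: in-degree(C)=0, level(C)=2, enqueue
    B->E: in-degree(E)=1, level(E)>=2
  process C: level=2
    C->A: in-degree(A)=0, level(A)=3, enqueue
  process A: level=3
    A->E: in-degree(E)=0, level(E)=4, enqueue
  process E: level=4
All levels: A:3, B:1, C:2, D:0, E:4
level(A) = 3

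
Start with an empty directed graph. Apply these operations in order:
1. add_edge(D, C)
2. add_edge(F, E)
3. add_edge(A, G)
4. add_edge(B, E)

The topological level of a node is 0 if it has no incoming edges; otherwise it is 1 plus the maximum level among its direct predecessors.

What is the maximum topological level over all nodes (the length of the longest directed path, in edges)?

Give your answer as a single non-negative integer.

Op 1: add_edge(D, C). Edges now: 1
Op 2: add_edge(F, E). Edges now: 2
Op 3: add_edge(A, G). Edges now: 3
Op 4: add_edge(B, E). Edges now: 4
Compute levels (Kahn BFS):
  sources (in-degree 0): A, B, D, F
  process A: level=0
    A->G: in-degree(G)=0, level(G)=1, enqueue
  process B: level=0
    B->E: in-degree(E)=1, level(E)>=1
  process D: level=0
    D->C: in-degree(C)=0, level(C)=1, enqueue
  process F: level=0
    F->E: in-degree(E)=0, level(E)=1, enqueue
  process G: level=1
  process C: level=1
  process E: level=1
All levels: A:0, B:0, C:1, D:0, E:1, F:0, G:1
max level = 1

Answer: 1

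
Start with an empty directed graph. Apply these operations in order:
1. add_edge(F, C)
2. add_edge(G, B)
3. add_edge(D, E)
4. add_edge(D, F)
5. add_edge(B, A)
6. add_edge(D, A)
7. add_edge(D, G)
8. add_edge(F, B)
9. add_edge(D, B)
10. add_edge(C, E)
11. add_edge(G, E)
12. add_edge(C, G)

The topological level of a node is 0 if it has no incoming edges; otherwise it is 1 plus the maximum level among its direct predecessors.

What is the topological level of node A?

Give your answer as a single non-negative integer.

Op 1: add_edge(F, C). Edges now: 1
Op 2: add_edge(G, B). Edges now: 2
Op 3: add_edge(D, E). Edges now: 3
Op 4: add_edge(D, F). Edges now: 4
Op 5: add_edge(B, A). Edges now: 5
Op 6: add_edge(D, A). Edges now: 6
Op 7: add_edge(D, G). Edges now: 7
Op 8: add_edge(F, B). Edges now: 8
Op 9: add_edge(D, B). Edges now: 9
Op 10: add_edge(C, E). Edges now: 10
Op 11: add_edge(G, E). Edges now: 11
Op 12: add_edge(C, G). Edges now: 12
Compute levels (Kahn BFS):
  sources (in-degree 0): D
  process D: level=0
    D->A: in-degree(A)=1, level(A)>=1
    D->B: in-degree(B)=2, level(B)>=1
    D->E: in-degree(E)=2, level(E)>=1
    D->F: in-degree(F)=0, level(F)=1, enqueue
    D->G: in-degree(G)=1, level(G)>=1
  process F: level=1
    F->B: in-degree(B)=1, level(B)>=2
    F->C: in-degree(C)=0, level(C)=2, enqueue
  process C: level=2
    C->E: in-degree(E)=1, level(E)>=3
    C->G: in-degree(G)=0, level(G)=3, enqueue
  process G: level=3
    G->B: in-degree(B)=0, level(B)=4, enqueue
    G->E: in-degree(E)=0, level(E)=4, enqueue
  process B: level=4
    B->A: in-degree(A)=0, level(A)=5, enqueue
  process E: level=4
  process A: level=5
All levels: A:5, B:4, C:2, D:0, E:4, F:1, G:3
level(A) = 5

Answer: 5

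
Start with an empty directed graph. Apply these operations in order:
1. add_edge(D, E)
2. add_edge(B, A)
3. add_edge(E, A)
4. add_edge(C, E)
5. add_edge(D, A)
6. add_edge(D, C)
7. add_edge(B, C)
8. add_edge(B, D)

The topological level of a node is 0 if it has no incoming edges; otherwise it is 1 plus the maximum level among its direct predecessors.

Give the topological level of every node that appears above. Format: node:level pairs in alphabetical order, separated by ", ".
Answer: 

Op 1: add_edge(D, E). Edges now: 1
Op 2: add_edge(B, A). Edges now: 2
Op 3: add_edge(E, A). Edges now: 3
Op 4: add_edge(C, E). Edges now: 4
Op 5: add_edge(D, A). Edges now: 5
Op 6: add_edge(D, C). Edges now: 6
Op 7: add_edge(B, C). Edges now: 7
Op 8: add_edge(B, D). Edges now: 8
Compute levels (Kahn BFS):
  sources (in-degree 0): B
  process B: level=0
    B->A: in-degree(A)=2, level(A)>=1
    B->C: in-degree(C)=1, level(C)>=1
    B->D: in-degree(D)=0, level(D)=1, enqueue
  process D: level=1
    D->A: in-degree(A)=1, level(A)>=2
    D->C: in-degree(C)=0, level(C)=2, enqueue
    D->E: in-degree(E)=1, level(E)>=2
  process C: level=2
    C->E: in-degree(E)=0, level(E)=3, enqueue
  process E: level=3
    E->A: in-degree(A)=0, level(A)=4, enqueue
  process A: level=4
All levels: A:4, B:0, C:2, D:1, E:3

Answer: A:4, B:0, C:2, D:1, E:3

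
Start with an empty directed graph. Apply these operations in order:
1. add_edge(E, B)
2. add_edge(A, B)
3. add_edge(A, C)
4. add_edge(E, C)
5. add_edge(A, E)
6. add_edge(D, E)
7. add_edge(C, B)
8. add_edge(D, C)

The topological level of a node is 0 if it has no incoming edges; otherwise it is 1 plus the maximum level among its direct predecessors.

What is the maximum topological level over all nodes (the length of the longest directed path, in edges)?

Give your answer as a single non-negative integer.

Answer: 3

Derivation:
Op 1: add_edge(E, B). Edges now: 1
Op 2: add_edge(A, B). Edges now: 2
Op 3: add_edge(A, C). Edges now: 3
Op 4: add_edge(E, C). Edges now: 4
Op 5: add_edge(A, E). Edges now: 5
Op 6: add_edge(D, E). Edges now: 6
Op 7: add_edge(C, B). Edges now: 7
Op 8: add_edge(D, C). Edges now: 8
Compute levels (Kahn BFS):
  sources (in-degree 0): A, D
  process A: level=0
    A->B: in-degree(B)=2, level(B)>=1
    A->C: in-degree(C)=2, level(C)>=1
    A->E: in-degree(E)=1, level(E)>=1
  process D: level=0
    D->C: in-degree(C)=1, level(C)>=1
    D->E: in-degree(E)=0, level(E)=1, enqueue
  process E: level=1
    E->B: in-degree(B)=1, level(B)>=2
    E->C: in-degree(C)=0, level(C)=2, enqueue
  process C: level=2
    C->B: in-degree(B)=0, level(B)=3, enqueue
  process B: level=3
All levels: A:0, B:3, C:2, D:0, E:1
max level = 3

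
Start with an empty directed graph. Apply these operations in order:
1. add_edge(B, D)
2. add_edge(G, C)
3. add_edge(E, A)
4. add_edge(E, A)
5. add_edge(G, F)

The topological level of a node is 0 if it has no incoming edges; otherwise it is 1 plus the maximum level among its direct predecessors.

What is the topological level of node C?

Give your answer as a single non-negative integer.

Op 1: add_edge(B, D). Edges now: 1
Op 2: add_edge(G, C). Edges now: 2
Op 3: add_edge(E, A). Edges now: 3
Op 4: add_edge(E, A) (duplicate, no change). Edges now: 3
Op 5: add_edge(G, F). Edges now: 4
Compute levels (Kahn BFS):
  sources (in-degree 0): B, E, G
  process B: level=0
    B->D: in-degree(D)=0, level(D)=1, enqueue
  process E: level=0
    E->A: in-degree(A)=0, level(A)=1, enqueue
  process G: level=0
    G->C: in-degree(C)=0, level(C)=1, enqueue
    G->F: in-degree(F)=0, level(F)=1, enqueue
  process D: level=1
  process A: level=1
  process C: level=1
  process F: level=1
All levels: A:1, B:0, C:1, D:1, E:0, F:1, G:0
level(C) = 1

Answer: 1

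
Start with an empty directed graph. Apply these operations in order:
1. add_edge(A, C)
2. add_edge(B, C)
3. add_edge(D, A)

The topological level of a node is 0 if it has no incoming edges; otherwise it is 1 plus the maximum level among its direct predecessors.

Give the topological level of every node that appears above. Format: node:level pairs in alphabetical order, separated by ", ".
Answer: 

Answer: A:1, B:0, C:2, D:0

Derivation:
Op 1: add_edge(A, C). Edges now: 1
Op 2: add_edge(B, C). Edges now: 2
Op 3: add_edge(D, A). Edges now: 3
Compute levels (Kahn BFS):
  sources (in-degree 0): B, D
  process B: level=0
    B->C: in-degree(C)=1, level(C)>=1
  process D: level=0
    D->A: in-degree(A)=0, level(A)=1, enqueue
  process A: level=1
    A->C: in-degree(C)=0, level(C)=2, enqueue
  process C: level=2
All levels: A:1, B:0, C:2, D:0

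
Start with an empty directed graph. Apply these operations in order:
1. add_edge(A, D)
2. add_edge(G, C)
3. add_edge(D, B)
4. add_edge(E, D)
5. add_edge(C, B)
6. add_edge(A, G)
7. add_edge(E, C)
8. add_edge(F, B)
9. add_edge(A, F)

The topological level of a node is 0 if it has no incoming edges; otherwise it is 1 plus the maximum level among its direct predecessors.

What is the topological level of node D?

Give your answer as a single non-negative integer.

Answer: 1

Derivation:
Op 1: add_edge(A, D). Edges now: 1
Op 2: add_edge(G, C). Edges now: 2
Op 3: add_edge(D, B). Edges now: 3
Op 4: add_edge(E, D). Edges now: 4
Op 5: add_edge(C, B). Edges now: 5
Op 6: add_edge(A, G). Edges now: 6
Op 7: add_edge(E, C). Edges now: 7
Op 8: add_edge(F, B). Edges now: 8
Op 9: add_edge(A, F). Edges now: 9
Compute levels (Kahn BFS):
  sources (in-degree 0): A, E
  process A: level=0
    A->D: in-degree(D)=1, level(D)>=1
    A->F: in-degree(F)=0, level(F)=1, enqueue
    A->G: in-degree(G)=0, level(G)=1, enqueue
  process E: level=0
    E->C: in-degree(C)=1, level(C)>=1
    E->D: in-degree(D)=0, level(D)=1, enqueue
  process F: level=1
    F->B: in-degree(B)=2, level(B)>=2
  process G: level=1
    G->C: in-degree(C)=0, level(C)=2, enqueue
  process D: level=1
    D->B: in-degree(B)=1, level(B)>=2
  process C: level=2
    C->B: in-degree(B)=0, level(B)=3, enqueue
  process B: level=3
All levels: A:0, B:3, C:2, D:1, E:0, F:1, G:1
level(D) = 1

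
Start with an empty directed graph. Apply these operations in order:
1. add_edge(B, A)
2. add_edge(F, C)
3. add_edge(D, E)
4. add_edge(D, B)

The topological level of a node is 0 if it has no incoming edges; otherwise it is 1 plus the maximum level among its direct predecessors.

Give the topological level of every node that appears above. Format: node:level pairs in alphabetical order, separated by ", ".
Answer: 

Op 1: add_edge(B, A). Edges now: 1
Op 2: add_edge(F, C). Edges now: 2
Op 3: add_edge(D, E). Edges now: 3
Op 4: add_edge(D, B). Edges now: 4
Compute levels (Kahn BFS):
  sources (in-degree 0): D, F
  process D: level=0
    D->B: in-degree(B)=0, level(B)=1, enqueue
    D->E: in-degree(E)=0, level(E)=1, enqueue
  process F: level=0
    F->C: in-degree(C)=0, level(C)=1, enqueue
  process B: level=1
    B->A: in-degree(A)=0, level(A)=2, enqueue
  process E: level=1
  process C: level=1
  process A: level=2
All levels: A:2, B:1, C:1, D:0, E:1, F:0

Answer: A:2, B:1, C:1, D:0, E:1, F:0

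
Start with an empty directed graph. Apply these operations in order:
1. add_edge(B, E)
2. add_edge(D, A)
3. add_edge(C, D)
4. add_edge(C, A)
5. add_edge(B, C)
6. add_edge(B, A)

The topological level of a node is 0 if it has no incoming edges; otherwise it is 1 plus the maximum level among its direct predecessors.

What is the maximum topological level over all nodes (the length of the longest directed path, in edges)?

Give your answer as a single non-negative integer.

Answer: 3

Derivation:
Op 1: add_edge(B, E). Edges now: 1
Op 2: add_edge(D, A). Edges now: 2
Op 3: add_edge(C, D). Edges now: 3
Op 4: add_edge(C, A). Edges now: 4
Op 5: add_edge(B, C). Edges now: 5
Op 6: add_edge(B, A). Edges now: 6
Compute levels (Kahn BFS):
  sources (in-degree 0): B
  process B: level=0
    B->A: in-degree(A)=2, level(A)>=1
    B->C: in-degree(C)=0, level(C)=1, enqueue
    B->E: in-degree(E)=0, level(E)=1, enqueue
  process C: level=1
    C->A: in-degree(A)=1, level(A)>=2
    C->D: in-degree(D)=0, level(D)=2, enqueue
  process E: level=1
  process D: level=2
    D->A: in-degree(A)=0, level(A)=3, enqueue
  process A: level=3
All levels: A:3, B:0, C:1, D:2, E:1
max level = 3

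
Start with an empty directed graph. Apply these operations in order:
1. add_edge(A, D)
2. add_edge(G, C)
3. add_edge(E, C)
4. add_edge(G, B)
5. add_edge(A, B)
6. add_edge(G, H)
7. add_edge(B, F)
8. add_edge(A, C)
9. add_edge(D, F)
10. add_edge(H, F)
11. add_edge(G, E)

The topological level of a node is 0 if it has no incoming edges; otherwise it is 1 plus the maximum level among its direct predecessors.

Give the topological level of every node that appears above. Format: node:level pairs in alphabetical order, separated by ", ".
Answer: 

Answer: A:0, B:1, C:2, D:1, E:1, F:2, G:0, H:1

Derivation:
Op 1: add_edge(A, D). Edges now: 1
Op 2: add_edge(G, C). Edges now: 2
Op 3: add_edge(E, C). Edges now: 3
Op 4: add_edge(G, B). Edges now: 4
Op 5: add_edge(A, B). Edges now: 5
Op 6: add_edge(G, H). Edges now: 6
Op 7: add_edge(B, F). Edges now: 7
Op 8: add_edge(A, C). Edges now: 8
Op 9: add_edge(D, F). Edges now: 9
Op 10: add_edge(H, F). Edges now: 10
Op 11: add_edge(G, E). Edges now: 11
Compute levels (Kahn BFS):
  sources (in-degree 0): A, G
  process A: level=0
    A->B: in-degree(B)=1, level(B)>=1
    A->C: in-degree(C)=2, level(C)>=1
    A->D: in-degree(D)=0, level(D)=1, enqueue
  process G: level=0
    G->B: in-degree(B)=0, level(B)=1, enqueue
    G->C: in-degree(C)=1, level(C)>=1
    G->E: in-degree(E)=0, level(E)=1, enqueue
    G->H: in-degree(H)=0, level(H)=1, enqueue
  process D: level=1
    D->F: in-degree(F)=2, level(F)>=2
  process B: level=1
    B->F: in-degree(F)=1, level(F)>=2
  process E: level=1
    E->C: in-degree(C)=0, level(C)=2, enqueue
  process H: level=1
    H->F: in-degree(F)=0, level(F)=2, enqueue
  process C: level=2
  process F: level=2
All levels: A:0, B:1, C:2, D:1, E:1, F:2, G:0, H:1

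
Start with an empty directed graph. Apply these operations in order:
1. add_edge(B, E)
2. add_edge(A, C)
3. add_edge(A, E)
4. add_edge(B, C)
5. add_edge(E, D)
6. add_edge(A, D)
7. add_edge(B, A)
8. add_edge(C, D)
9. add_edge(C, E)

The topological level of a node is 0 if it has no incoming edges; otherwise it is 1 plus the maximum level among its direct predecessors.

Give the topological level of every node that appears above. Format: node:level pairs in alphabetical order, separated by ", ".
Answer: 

Answer: A:1, B:0, C:2, D:4, E:3

Derivation:
Op 1: add_edge(B, E). Edges now: 1
Op 2: add_edge(A, C). Edges now: 2
Op 3: add_edge(A, E). Edges now: 3
Op 4: add_edge(B, C). Edges now: 4
Op 5: add_edge(E, D). Edges now: 5
Op 6: add_edge(A, D). Edges now: 6
Op 7: add_edge(B, A). Edges now: 7
Op 8: add_edge(C, D). Edges now: 8
Op 9: add_edge(C, E). Edges now: 9
Compute levels (Kahn BFS):
  sources (in-degree 0): B
  process B: level=0
    B->A: in-degree(A)=0, level(A)=1, enqueue
    B->C: in-degree(C)=1, level(C)>=1
    B->E: in-degree(E)=2, level(E)>=1
  process A: level=1
    A->C: in-degree(C)=0, level(C)=2, enqueue
    A->D: in-degree(D)=2, level(D)>=2
    A->E: in-degree(E)=1, level(E)>=2
  process C: level=2
    C->D: in-degree(D)=1, level(D)>=3
    C->E: in-degree(E)=0, level(E)=3, enqueue
  process E: level=3
    E->D: in-degree(D)=0, level(D)=4, enqueue
  process D: level=4
All levels: A:1, B:0, C:2, D:4, E:3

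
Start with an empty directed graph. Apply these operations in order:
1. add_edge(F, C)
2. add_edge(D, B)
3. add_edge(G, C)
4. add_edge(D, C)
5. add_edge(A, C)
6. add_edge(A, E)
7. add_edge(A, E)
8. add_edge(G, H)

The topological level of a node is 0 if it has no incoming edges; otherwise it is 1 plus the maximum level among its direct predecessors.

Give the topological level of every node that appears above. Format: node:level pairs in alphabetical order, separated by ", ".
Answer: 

Op 1: add_edge(F, C). Edges now: 1
Op 2: add_edge(D, B). Edges now: 2
Op 3: add_edge(G, C). Edges now: 3
Op 4: add_edge(D, C). Edges now: 4
Op 5: add_edge(A, C). Edges now: 5
Op 6: add_edge(A, E). Edges now: 6
Op 7: add_edge(A, E) (duplicate, no change). Edges now: 6
Op 8: add_edge(G, H). Edges now: 7
Compute levels (Kahn BFS):
  sources (in-degree 0): A, D, F, G
  process A: level=0
    A->C: in-degree(C)=3, level(C)>=1
    A->E: in-degree(E)=0, level(E)=1, enqueue
  process D: level=0
    D->B: in-degree(B)=0, level(B)=1, enqueue
    D->C: in-degree(C)=2, level(C)>=1
  process F: level=0
    F->C: in-degree(C)=1, level(C)>=1
  process G: level=0
    G->C: in-degree(C)=0, level(C)=1, enqueue
    G->H: in-degree(H)=0, level(H)=1, enqueue
  process E: level=1
  process B: level=1
  process C: level=1
  process H: level=1
All levels: A:0, B:1, C:1, D:0, E:1, F:0, G:0, H:1

Answer: A:0, B:1, C:1, D:0, E:1, F:0, G:0, H:1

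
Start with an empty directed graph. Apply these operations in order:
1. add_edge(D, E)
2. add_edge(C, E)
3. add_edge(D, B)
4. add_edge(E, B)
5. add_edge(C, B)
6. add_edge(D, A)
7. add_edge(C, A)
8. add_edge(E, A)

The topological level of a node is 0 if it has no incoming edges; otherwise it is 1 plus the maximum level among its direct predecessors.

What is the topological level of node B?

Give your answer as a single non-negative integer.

Op 1: add_edge(D, E). Edges now: 1
Op 2: add_edge(C, E). Edges now: 2
Op 3: add_edge(D, B). Edges now: 3
Op 4: add_edge(E, B). Edges now: 4
Op 5: add_edge(C, B). Edges now: 5
Op 6: add_edge(D, A). Edges now: 6
Op 7: add_edge(C, A). Edges now: 7
Op 8: add_edge(E, A). Edges now: 8
Compute levels (Kahn BFS):
  sources (in-degree 0): C, D
  process C: level=0
    C->A: in-degree(A)=2, level(A)>=1
    C->B: in-degree(B)=2, level(B)>=1
    C->E: in-degree(E)=1, level(E)>=1
  process D: level=0
    D->A: in-degree(A)=1, level(A)>=1
    D->B: in-degree(B)=1, level(B)>=1
    D->E: in-degree(E)=0, level(E)=1, enqueue
  process E: level=1
    E->A: in-degree(A)=0, level(A)=2, enqueue
    E->B: in-degree(B)=0, level(B)=2, enqueue
  process A: level=2
  process B: level=2
All levels: A:2, B:2, C:0, D:0, E:1
level(B) = 2

Answer: 2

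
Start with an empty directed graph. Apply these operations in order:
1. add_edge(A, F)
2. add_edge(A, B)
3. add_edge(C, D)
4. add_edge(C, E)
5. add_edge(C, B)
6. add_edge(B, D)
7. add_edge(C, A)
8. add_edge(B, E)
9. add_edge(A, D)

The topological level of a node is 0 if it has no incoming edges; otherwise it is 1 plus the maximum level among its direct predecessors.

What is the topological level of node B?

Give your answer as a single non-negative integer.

Answer: 2

Derivation:
Op 1: add_edge(A, F). Edges now: 1
Op 2: add_edge(A, B). Edges now: 2
Op 3: add_edge(C, D). Edges now: 3
Op 4: add_edge(C, E). Edges now: 4
Op 5: add_edge(C, B). Edges now: 5
Op 6: add_edge(B, D). Edges now: 6
Op 7: add_edge(C, A). Edges now: 7
Op 8: add_edge(B, E). Edges now: 8
Op 9: add_edge(A, D). Edges now: 9
Compute levels (Kahn BFS):
  sources (in-degree 0): C
  process C: level=0
    C->A: in-degree(A)=0, level(A)=1, enqueue
    C->B: in-degree(B)=1, level(B)>=1
    C->D: in-degree(D)=2, level(D)>=1
    C->E: in-degree(E)=1, level(E)>=1
  process A: level=1
    A->B: in-degree(B)=0, level(B)=2, enqueue
    A->D: in-degree(D)=1, level(D)>=2
    A->F: in-degree(F)=0, level(F)=2, enqueue
  process B: level=2
    B->D: in-degree(D)=0, level(D)=3, enqueue
    B->E: in-degree(E)=0, level(E)=3, enqueue
  process F: level=2
  process D: level=3
  process E: level=3
All levels: A:1, B:2, C:0, D:3, E:3, F:2
level(B) = 2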